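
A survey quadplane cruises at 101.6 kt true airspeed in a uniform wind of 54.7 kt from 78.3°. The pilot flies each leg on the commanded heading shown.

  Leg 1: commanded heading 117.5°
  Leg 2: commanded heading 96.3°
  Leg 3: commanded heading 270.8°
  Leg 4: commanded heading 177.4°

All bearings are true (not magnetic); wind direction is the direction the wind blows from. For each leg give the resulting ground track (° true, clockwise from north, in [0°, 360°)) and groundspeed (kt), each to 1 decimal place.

Leg 1: heading 117.5°; drift +30.3° → track 147.8°, groundspeed 68.6 kt
Leg 2: heading 96.3°; drift +18.8° → track 115.1°, groundspeed 52.4 kt
Leg 3: heading 270.8°; drift -4.4° → track 266.4°, groundspeed 155.5 kt
Leg 4: heading 177.4°; drift +26.1° → track 203.5°, groundspeed 122.8 kt

Leg 1: track=147.8°, groundspeed=68.6 kt
Leg 2: track=115.1°, groundspeed=52.4 kt
Leg 3: track=266.4°, groundspeed=155.5 kt
Leg 4: track=203.5°, groundspeed=122.8 kt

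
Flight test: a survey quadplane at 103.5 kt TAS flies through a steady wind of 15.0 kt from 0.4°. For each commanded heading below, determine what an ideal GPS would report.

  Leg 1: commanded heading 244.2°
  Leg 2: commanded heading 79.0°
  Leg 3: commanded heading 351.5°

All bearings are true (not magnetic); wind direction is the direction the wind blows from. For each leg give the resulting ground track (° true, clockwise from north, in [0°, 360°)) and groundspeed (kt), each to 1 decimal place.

Leg 1: track=237.2°, groundspeed=110.9 kt
Leg 2: track=87.3°, groundspeed=101.6 kt
Leg 3: track=350.0°, groundspeed=88.7 kt

Leg 1: heading 244.2°; drift -7.0° → track 237.2°, groundspeed 110.9 kt
Leg 2: heading 79.0°; drift +8.3° → track 87.3°, groundspeed 101.6 kt
Leg 3: heading 351.5°; drift -1.5° → track 350.0°, groundspeed 88.7 kt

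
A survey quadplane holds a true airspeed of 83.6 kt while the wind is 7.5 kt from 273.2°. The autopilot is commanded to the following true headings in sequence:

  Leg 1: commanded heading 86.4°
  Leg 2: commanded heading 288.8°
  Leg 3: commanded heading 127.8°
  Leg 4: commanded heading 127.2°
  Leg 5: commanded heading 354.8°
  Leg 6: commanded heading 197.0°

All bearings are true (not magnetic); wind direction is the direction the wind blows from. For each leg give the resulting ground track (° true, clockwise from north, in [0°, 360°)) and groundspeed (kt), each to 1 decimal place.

Leg 1: heading 86.4°; drift +0.6° → track 87.0°, groundspeed 91.1 kt
Leg 2: heading 288.8°; drift +1.5° → track 290.3°, groundspeed 76.4 kt
Leg 3: heading 127.8°; drift -2.7° → track 125.1°, groundspeed 89.9 kt
Leg 4: heading 127.2°; drift -2.7° → track 124.5°, groundspeed 89.9 kt
Leg 5: heading 354.8°; drift +5.1° → track 359.9°, groundspeed 82.8 kt
Leg 6: heading 197.0°; drift -5.1° → track 191.9°, groundspeed 82.1 kt

Leg 1: track=87.0°, groundspeed=91.1 kt
Leg 2: track=290.3°, groundspeed=76.4 kt
Leg 3: track=125.1°, groundspeed=89.9 kt
Leg 4: track=124.5°, groundspeed=89.9 kt
Leg 5: track=359.9°, groundspeed=82.8 kt
Leg 6: track=191.9°, groundspeed=82.1 kt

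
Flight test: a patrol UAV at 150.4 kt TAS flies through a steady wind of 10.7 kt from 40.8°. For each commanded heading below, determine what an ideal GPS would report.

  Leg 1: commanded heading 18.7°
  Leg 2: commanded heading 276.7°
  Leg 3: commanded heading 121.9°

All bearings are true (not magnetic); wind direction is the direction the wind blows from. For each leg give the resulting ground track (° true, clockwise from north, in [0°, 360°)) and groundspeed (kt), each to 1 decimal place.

Leg 1: track=17.1°, groundspeed=140.5 kt
Leg 2: track=273.5°, groundspeed=156.6 kt
Leg 3: track=126.0°, groundspeed=149.1 kt

Leg 1: heading 18.7°; drift -1.6° → track 17.1°, groundspeed 140.5 kt
Leg 2: heading 276.7°; drift -3.2° → track 273.5°, groundspeed 156.6 kt
Leg 3: heading 121.9°; drift +4.1° → track 126.0°, groundspeed 149.1 kt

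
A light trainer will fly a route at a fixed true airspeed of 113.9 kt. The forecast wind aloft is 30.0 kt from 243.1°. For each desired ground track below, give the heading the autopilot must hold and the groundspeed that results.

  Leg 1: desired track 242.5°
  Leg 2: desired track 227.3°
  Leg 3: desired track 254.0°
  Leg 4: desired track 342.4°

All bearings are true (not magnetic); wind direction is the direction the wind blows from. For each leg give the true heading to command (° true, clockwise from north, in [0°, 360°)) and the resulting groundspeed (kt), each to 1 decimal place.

Leg 1: heading=242.7°, groundspeed=83.9 kt
Leg 2: heading=231.4°, groundspeed=84.7 kt
Leg 3: heading=251.1°, groundspeed=84.3 kt
Leg 4: heading=327.3°, groundspeed=114.8 kt

Leg 1: desired track 242.5°; wind correction +0.2° → command heading 242.7°, groundspeed 83.9 kt
Leg 2: desired track 227.3°; wind correction +4.1° → command heading 231.4°, groundspeed 84.7 kt
Leg 3: desired track 254.0°; wind correction -2.9° → command heading 251.1°, groundspeed 84.3 kt
Leg 4: desired track 342.4°; wind correction -15.1° → command heading 327.3°, groundspeed 114.8 kt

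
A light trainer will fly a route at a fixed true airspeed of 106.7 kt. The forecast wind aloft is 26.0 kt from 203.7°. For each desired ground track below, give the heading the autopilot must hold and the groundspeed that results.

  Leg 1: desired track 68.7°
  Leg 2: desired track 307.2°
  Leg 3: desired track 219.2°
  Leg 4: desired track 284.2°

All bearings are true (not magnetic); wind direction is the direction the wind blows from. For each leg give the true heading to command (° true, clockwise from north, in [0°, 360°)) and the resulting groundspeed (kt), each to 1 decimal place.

Leg 1: desired track 68.7°; wind correction +9.9° → command heading 78.6°, groundspeed 123.5 kt
Leg 2: desired track 307.2°; wind correction -13.7° → command heading 293.5°, groundspeed 109.7 kt
Leg 3: desired track 219.2°; wind correction -3.7° → command heading 215.5°, groundspeed 81.4 kt
Leg 4: desired track 284.2°; wind correction -13.9° → command heading 270.3°, groundspeed 99.3 kt

Leg 1: heading=78.6°, groundspeed=123.5 kt
Leg 2: heading=293.5°, groundspeed=109.7 kt
Leg 3: heading=215.5°, groundspeed=81.4 kt
Leg 4: heading=270.3°, groundspeed=99.3 kt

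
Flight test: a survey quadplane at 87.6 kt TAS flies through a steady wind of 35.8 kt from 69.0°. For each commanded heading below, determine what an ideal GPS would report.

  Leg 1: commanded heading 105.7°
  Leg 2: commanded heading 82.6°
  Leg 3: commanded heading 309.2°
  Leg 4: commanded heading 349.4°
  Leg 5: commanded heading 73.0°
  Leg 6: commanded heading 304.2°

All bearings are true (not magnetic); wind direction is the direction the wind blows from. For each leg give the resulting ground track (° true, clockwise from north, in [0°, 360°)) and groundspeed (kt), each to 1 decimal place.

Leg 1: track=125.7°, groundspeed=62.7 kt
Leg 2: track=91.7°, groundspeed=53.5 kt
Leg 3: track=292.8°, groundspeed=109.9 kt
Leg 4: track=325.9°, groundspeed=88.4 kt
Leg 5: track=75.8°, groundspeed=51.9 kt
Leg 6: track=289.0°, groundspeed=112.0 kt

Leg 1: heading 105.7°; drift +20.0° → track 125.7°, groundspeed 62.7 kt
Leg 2: heading 82.6°; drift +9.1° → track 91.7°, groundspeed 53.5 kt
Leg 3: heading 309.2°; drift -16.4° → track 292.8°, groundspeed 109.9 kt
Leg 4: heading 349.4°; drift -23.5° → track 325.9°, groundspeed 88.4 kt
Leg 5: heading 73.0°; drift +2.8° → track 75.8°, groundspeed 51.9 kt
Leg 6: heading 304.2°; drift -15.2° → track 289.0°, groundspeed 112.0 kt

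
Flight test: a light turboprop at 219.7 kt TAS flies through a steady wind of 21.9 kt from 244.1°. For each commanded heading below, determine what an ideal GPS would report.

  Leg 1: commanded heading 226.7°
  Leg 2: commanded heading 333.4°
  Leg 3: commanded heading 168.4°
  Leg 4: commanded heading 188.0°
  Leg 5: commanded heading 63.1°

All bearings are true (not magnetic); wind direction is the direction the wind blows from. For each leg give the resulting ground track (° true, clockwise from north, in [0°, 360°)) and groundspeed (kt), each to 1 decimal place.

Leg 1: track=224.8°, groundspeed=198.9 kt
Leg 2: track=339.1°, groundspeed=220.5 kt
Leg 3: track=162.7°, groundspeed=215.3 kt
Leg 4: track=183.0°, groundspeed=208.3 kt
Leg 5: track=63.2°, groundspeed=241.6 kt

Leg 1: heading 226.7°; drift -1.9° → track 224.8°, groundspeed 198.9 kt
Leg 2: heading 333.4°; drift +5.7° → track 339.1°, groundspeed 220.5 kt
Leg 3: heading 168.4°; drift -5.7° → track 162.7°, groundspeed 215.3 kt
Leg 4: heading 188.0°; drift -5.0° → track 183.0°, groundspeed 208.3 kt
Leg 5: heading 63.1°; drift +0.1° → track 63.2°, groundspeed 241.6 kt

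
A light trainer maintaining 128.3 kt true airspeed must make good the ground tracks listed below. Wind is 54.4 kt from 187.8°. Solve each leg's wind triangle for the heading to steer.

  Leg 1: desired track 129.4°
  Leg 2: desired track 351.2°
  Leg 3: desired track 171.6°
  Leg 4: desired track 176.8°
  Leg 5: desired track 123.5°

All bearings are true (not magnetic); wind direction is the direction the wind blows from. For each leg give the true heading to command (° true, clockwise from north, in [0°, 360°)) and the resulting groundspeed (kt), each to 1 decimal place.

Leg 1: heading=150.6°, groundspeed=91.1 kt
Leg 2: heading=344.2°, groundspeed=179.5 kt
Leg 3: heading=178.4°, groundspeed=75.2 kt
Leg 4: heading=181.4°, groundspeed=74.5 kt
Leg 5: heading=146.0°, groundspeed=95.0 kt

Leg 1: desired track 129.4°; wind correction +21.2° → command heading 150.6°, groundspeed 91.1 kt
Leg 2: desired track 351.2°; wind correction -7.0° → command heading 344.2°, groundspeed 179.5 kt
Leg 3: desired track 171.6°; wind correction +6.8° → command heading 178.4°, groundspeed 75.2 kt
Leg 4: desired track 176.8°; wind correction +4.6° → command heading 181.4°, groundspeed 74.5 kt
Leg 5: desired track 123.5°; wind correction +22.5° → command heading 146.0°, groundspeed 95.0 kt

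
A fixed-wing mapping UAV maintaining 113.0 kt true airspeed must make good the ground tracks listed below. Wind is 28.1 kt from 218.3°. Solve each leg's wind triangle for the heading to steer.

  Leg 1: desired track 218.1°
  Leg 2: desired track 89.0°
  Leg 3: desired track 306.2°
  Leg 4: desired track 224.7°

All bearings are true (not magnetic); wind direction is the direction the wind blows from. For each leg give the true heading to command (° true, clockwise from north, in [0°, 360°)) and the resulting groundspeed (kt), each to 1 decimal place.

Leg 1: heading=218.1°, groundspeed=84.9 kt
Leg 2: heading=100.1°, groundspeed=128.7 kt
Leg 3: heading=291.8°, groundspeed=108.4 kt
Leg 4: heading=223.1°, groundspeed=85.0 kt

Leg 1: desired track 218.1°; wind correction +0.0° → command heading 218.1°, groundspeed 84.9 kt
Leg 2: desired track 89.0°; wind correction +11.1° → command heading 100.1°, groundspeed 128.7 kt
Leg 3: desired track 306.2°; wind correction -14.4° → command heading 291.8°, groundspeed 108.4 kt
Leg 4: desired track 224.7°; wind correction -1.6° → command heading 223.1°, groundspeed 85.0 kt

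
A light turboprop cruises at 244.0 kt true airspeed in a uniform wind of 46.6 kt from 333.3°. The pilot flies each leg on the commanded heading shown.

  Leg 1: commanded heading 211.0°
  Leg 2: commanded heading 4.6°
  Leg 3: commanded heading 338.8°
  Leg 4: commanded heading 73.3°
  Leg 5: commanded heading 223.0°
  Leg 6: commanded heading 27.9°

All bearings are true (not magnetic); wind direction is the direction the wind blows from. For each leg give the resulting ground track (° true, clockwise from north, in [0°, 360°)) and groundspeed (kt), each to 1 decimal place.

Leg 1: heading 211.0°; drift -8.3° → track 202.7°, groundspeed 271.8 kt
Leg 2: heading 4.6°; drift +6.8° → track 11.4°, groundspeed 205.6 kt
Leg 3: heading 338.8°; drift +1.3° → track 340.1°, groundspeed 197.7 kt
Leg 4: heading 73.3°; drift +10.3° → track 83.6°, groundspeed 256.2 kt
Leg 5: heading 223.0°; drift -9.5° → track 213.5°, groundspeed 263.8 kt
Leg 6: heading 27.9°; drift +9.9° → track 37.8°, groundspeed 220.3 kt

Leg 1: track=202.7°, groundspeed=271.8 kt
Leg 2: track=11.4°, groundspeed=205.6 kt
Leg 3: track=340.1°, groundspeed=197.7 kt
Leg 4: track=83.6°, groundspeed=256.2 kt
Leg 5: track=213.5°, groundspeed=263.8 kt
Leg 6: track=37.8°, groundspeed=220.3 kt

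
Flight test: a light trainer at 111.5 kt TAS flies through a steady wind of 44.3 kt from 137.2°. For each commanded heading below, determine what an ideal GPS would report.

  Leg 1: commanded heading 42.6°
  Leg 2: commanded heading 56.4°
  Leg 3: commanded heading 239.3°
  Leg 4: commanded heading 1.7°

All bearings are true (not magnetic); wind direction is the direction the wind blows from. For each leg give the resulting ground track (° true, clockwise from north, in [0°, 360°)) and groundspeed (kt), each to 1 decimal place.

Leg 1: track=21.6°, groundspeed=123.2 kt
Leg 2: track=33.7°, groundspeed=113.2 kt
Leg 3: track=259.0°, groundspeed=128.3 kt
Leg 4: track=349.5°, groundspeed=146.4 kt

Leg 1: heading 42.6°; drift -21.0° → track 21.6°, groundspeed 123.2 kt
Leg 2: heading 56.4°; drift -22.7° → track 33.7°, groundspeed 113.2 kt
Leg 3: heading 239.3°; drift +19.7° → track 259.0°, groundspeed 128.3 kt
Leg 4: heading 1.7°; drift -12.2° → track 349.5°, groundspeed 146.4 kt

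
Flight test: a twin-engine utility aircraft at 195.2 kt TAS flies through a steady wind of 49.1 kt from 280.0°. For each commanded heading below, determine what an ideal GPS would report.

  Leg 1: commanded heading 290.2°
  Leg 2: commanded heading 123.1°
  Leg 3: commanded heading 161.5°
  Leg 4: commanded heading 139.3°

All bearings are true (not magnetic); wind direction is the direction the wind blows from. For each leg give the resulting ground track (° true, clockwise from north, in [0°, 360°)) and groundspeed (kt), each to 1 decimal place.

Leg 1: heading 290.2°; drift +3.4° → track 293.6°, groundspeed 147.1 kt
Leg 2: heading 123.1°; drift -4.6° → track 118.5°, groundspeed 241.1 kt
Leg 3: heading 161.5°; drift -11.2° → track 150.3°, groundspeed 222.8 kt
Leg 4: heading 139.3°; drift -7.6° → track 131.7°, groundspeed 235.3 kt

Leg 1: track=293.6°, groundspeed=147.1 kt
Leg 2: track=118.5°, groundspeed=241.1 kt
Leg 3: track=150.3°, groundspeed=222.8 kt
Leg 4: track=131.7°, groundspeed=235.3 kt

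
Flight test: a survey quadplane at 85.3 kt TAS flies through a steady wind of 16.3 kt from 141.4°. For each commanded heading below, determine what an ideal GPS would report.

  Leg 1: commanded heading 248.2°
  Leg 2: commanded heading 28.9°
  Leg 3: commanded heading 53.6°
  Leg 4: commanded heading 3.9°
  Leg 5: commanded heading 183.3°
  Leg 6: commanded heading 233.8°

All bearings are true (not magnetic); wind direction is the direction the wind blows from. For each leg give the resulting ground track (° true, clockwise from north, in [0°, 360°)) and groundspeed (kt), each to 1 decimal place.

Leg 1: heading 248.2°; drift +9.8° → track 258.0°, groundspeed 91.4 kt
Leg 2: heading 28.9°; drift -9.3° → track 19.6°, groundspeed 92.8 kt
Leg 3: heading 53.6°; drift -10.9° → track 42.7°, groundspeed 86.2 kt
Leg 4: heading 3.9°; drift -6.5° → track 357.4°, groundspeed 97.9 kt
Leg 5: heading 183.3°; drift +8.5° → track 191.8°, groundspeed 74.0 kt
Leg 6: heading 233.8°; drift +10.7° → track 244.5°, groundspeed 87.5 kt

Leg 1: track=258.0°, groundspeed=91.4 kt
Leg 2: track=19.6°, groundspeed=92.8 kt
Leg 3: track=42.7°, groundspeed=86.2 kt
Leg 4: track=357.4°, groundspeed=97.9 kt
Leg 5: track=191.8°, groundspeed=74.0 kt
Leg 6: track=244.5°, groundspeed=87.5 kt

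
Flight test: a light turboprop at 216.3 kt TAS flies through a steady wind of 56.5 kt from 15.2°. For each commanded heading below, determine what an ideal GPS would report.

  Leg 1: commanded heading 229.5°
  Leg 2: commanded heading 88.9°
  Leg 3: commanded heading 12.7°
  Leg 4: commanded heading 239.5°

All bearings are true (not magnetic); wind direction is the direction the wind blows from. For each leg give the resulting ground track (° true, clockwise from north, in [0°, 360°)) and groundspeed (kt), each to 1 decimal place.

Leg 1: heading 229.5°; drift -6.9° → track 222.6°, groundspeed 264.9 kt
Leg 2: heading 88.9°; drift +15.1° → track 104.0°, groundspeed 207.6 kt
Leg 3: heading 12.7°; drift -0.9° → track 11.8°, groundspeed 159.9 kt
Leg 4: heading 239.5°; drift -8.7° → track 230.8°, groundspeed 259.8 kt

Leg 1: track=222.6°, groundspeed=264.9 kt
Leg 2: track=104.0°, groundspeed=207.6 kt
Leg 3: track=11.8°, groundspeed=159.9 kt
Leg 4: track=230.8°, groundspeed=259.8 kt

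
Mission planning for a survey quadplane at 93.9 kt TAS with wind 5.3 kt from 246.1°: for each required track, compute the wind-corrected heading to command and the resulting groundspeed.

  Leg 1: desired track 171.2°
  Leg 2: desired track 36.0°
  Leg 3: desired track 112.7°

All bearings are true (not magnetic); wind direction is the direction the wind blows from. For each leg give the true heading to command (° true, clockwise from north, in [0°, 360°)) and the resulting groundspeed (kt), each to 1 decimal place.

Leg 1: desired track 171.2°; wind correction +3.1° → command heading 174.3°, groundspeed 92.4 kt
Leg 2: desired track 36.0°; wind correction -1.6° → command heading 34.4°, groundspeed 98.4 kt
Leg 3: desired track 112.7°; wind correction +2.4° → command heading 115.1°, groundspeed 97.5 kt

Leg 1: heading=174.3°, groundspeed=92.4 kt
Leg 2: heading=34.4°, groundspeed=98.4 kt
Leg 3: heading=115.1°, groundspeed=97.5 kt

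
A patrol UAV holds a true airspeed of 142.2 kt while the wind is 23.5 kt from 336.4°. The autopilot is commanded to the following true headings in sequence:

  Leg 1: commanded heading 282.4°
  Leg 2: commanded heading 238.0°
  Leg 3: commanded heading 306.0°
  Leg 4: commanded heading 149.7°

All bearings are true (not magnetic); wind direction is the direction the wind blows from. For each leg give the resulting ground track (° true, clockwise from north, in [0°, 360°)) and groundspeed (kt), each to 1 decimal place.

Leg 1: track=274.0°, groundspeed=129.8 kt
Leg 2: track=228.9°, groundspeed=147.5 kt
Leg 3: track=300.4°, groundspeed=122.5 kt
Leg 4: track=150.6°, groundspeed=165.6 kt

Leg 1: heading 282.4°; drift -8.4° → track 274.0°, groundspeed 129.8 kt
Leg 2: heading 238.0°; drift -9.1° → track 228.9°, groundspeed 147.5 kt
Leg 3: heading 306.0°; drift -5.6° → track 300.4°, groundspeed 122.5 kt
Leg 4: heading 149.7°; drift +0.9° → track 150.6°, groundspeed 165.6 kt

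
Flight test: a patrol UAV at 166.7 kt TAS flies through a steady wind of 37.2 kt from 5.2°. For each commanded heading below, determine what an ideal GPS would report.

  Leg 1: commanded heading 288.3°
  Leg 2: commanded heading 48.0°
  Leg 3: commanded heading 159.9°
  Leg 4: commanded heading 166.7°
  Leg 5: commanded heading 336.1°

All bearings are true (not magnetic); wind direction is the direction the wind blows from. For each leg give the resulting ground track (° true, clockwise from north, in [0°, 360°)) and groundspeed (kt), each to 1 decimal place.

Leg 1: heading 288.3°; drift -12.9° → track 275.4°, groundspeed 162.4 kt
Leg 2: heading 48.0°; drift +10.3° → track 58.3°, groundspeed 141.7 kt
Leg 3: heading 159.9°; drift +4.5° → track 164.4°, groundspeed 201.0 kt
Leg 4: heading 166.7°; drift +3.3° → track 170.0°, groundspeed 202.3 kt
Leg 5: heading 336.1°; drift -7.7° → track 328.4°, groundspeed 135.4 kt

Leg 1: track=275.4°, groundspeed=162.4 kt
Leg 2: track=58.3°, groundspeed=141.7 kt
Leg 3: track=164.4°, groundspeed=201.0 kt
Leg 4: track=170.0°, groundspeed=202.3 kt
Leg 5: track=328.4°, groundspeed=135.4 kt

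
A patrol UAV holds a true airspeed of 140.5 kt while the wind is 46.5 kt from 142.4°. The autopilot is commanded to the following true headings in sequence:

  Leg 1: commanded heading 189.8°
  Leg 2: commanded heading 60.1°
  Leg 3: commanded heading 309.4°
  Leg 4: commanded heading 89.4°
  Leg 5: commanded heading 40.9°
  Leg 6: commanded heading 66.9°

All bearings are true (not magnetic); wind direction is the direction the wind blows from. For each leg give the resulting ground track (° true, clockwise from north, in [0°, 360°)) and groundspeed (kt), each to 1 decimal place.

Leg 1: track=207.2°, groundspeed=114.3 kt
Leg 2: track=41.2°, groundspeed=142.0 kt
Leg 3: track=312.6°, groundspeed=186.1 kt
Leg 4: track=71.1°, groundspeed=118.5 kt
Leg 5: track=24.0°, groundspeed=156.5 kt
Leg 6: track=47.6°, groundspeed=136.5 kt

Leg 1: heading 189.8°; drift +17.4° → track 207.2°, groundspeed 114.3 kt
Leg 2: heading 60.1°; drift -18.9° → track 41.2°, groundspeed 142.0 kt
Leg 3: heading 309.4°; drift +3.2° → track 312.6°, groundspeed 186.1 kt
Leg 4: heading 89.4°; drift -18.3° → track 71.1°, groundspeed 118.5 kt
Leg 5: heading 40.9°; drift -16.9° → track 24.0°, groundspeed 156.5 kt
Leg 6: heading 66.9°; drift -19.3° → track 47.6°, groundspeed 136.5 kt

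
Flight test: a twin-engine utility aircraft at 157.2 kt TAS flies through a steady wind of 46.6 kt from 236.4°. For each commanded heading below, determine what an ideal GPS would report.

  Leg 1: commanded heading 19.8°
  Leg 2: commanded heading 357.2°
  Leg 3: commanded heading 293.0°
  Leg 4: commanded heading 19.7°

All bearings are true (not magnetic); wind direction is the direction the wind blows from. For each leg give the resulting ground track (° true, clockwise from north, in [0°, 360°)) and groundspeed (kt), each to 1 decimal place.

Leg 1: heading 19.8°; drift +8.1° → track 27.9°, groundspeed 196.6 kt
Leg 2: heading 357.2°; drift +12.5° → track 9.7°, groundspeed 185.4 kt
Leg 3: heading 293.0°; drift +16.5° → track 309.5°, groundspeed 137.2 kt
Leg 4: heading 19.7°; drift +8.1° → track 27.8°, groundspeed 196.5 kt

Leg 1: track=27.9°, groundspeed=196.6 kt
Leg 2: track=9.7°, groundspeed=185.4 kt
Leg 3: track=309.5°, groundspeed=137.2 kt
Leg 4: track=27.8°, groundspeed=196.5 kt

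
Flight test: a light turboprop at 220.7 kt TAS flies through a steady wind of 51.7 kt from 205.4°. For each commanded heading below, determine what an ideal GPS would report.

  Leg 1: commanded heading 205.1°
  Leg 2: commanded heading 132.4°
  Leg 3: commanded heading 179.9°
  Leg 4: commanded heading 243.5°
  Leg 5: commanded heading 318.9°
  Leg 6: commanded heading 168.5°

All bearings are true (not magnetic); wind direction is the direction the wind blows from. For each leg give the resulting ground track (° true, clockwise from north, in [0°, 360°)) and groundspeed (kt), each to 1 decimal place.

Leg 1: track=205.0°, groundspeed=169.0 kt
Leg 2: track=118.9°, groundspeed=211.4 kt
Leg 3: track=172.6°, groundspeed=175.5 kt
Leg 4: track=253.5°, groundspeed=182.8 kt
Leg 5: track=330.0°, groundspeed=245.9 kt
Leg 6: track=158.7°, groundspeed=182.0 kt

Leg 1: heading 205.1°; drift -0.1° → track 205.0°, groundspeed 169.0 kt
Leg 2: heading 132.4°; drift -13.5° → track 118.9°, groundspeed 211.4 kt
Leg 3: heading 179.9°; drift -7.3° → track 172.6°, groundspeed 175.5 kt
Leg 4: heading 243.5°; drift +10.0° → track 253.5°, groundspeed 182.8 kt
Leg 5: heading 318.9°; drift +11.1° → track 330.0°, groundspeed 245.9 kt
Leg 6: heading 168.5°; drift -9.8° → track 158.7°, groundspeed 182.0 kt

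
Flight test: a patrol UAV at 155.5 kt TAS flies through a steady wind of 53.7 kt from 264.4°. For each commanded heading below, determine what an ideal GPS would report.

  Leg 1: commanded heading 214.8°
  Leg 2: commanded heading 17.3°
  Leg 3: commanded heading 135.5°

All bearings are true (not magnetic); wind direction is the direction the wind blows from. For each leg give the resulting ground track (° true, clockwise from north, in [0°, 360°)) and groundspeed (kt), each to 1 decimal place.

Leg 1: heading 214.8°; drift -18.7° → track 196.1°, groundspeed 127.4 kt
Leg 2: heading 17.3°; drift +15.7° → track 33.0°, groundspeed 183.2 kt
Leg 3: heading 135.5°; drift -12.5° → track 123.0°, groundspeed 193.8 kt

Leg 1: track=196.1°, groundspeed=127.4 kt
Leg 2: track=33.0°, groundspeed=183.2 kt
Leg 3: track=123.0°, groundspeed=193.8 kt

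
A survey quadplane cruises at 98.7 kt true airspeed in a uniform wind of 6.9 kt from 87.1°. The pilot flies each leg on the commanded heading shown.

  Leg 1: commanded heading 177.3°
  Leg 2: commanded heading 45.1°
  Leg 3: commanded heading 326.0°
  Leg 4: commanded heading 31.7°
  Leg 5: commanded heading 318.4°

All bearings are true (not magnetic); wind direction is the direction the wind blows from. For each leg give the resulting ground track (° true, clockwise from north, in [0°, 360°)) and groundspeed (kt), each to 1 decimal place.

Leg 1: heading 177.3°; drift +4.0° → track 181.3°, groundspeed 99.0 kt
Leg 2: heading 45.1°; drift -2.8° → track 42.3°, groundspeed 93.7 kt
Leg 3: heading 326.0°; drift -3.3° → track 322.7°, groundspeed 102.4 kt
Leg 4: heading 31.7°; drift -3.4° → track 28.3°, groundspeed 95.0 kt
Leg 5: heading 318.4°; drift -3.0° → track 315.4°, groundspeed 103.2 kt

Leg 1: track=181.3°, groundspeed=99.0 kt
Leg 2: track=42.3°, groundspeed=93.7 kt
Leg 3: track=322.7°, groundspeed=102.4 kt
Leg 4: track=28.3°, groundspeed=95.0 kt
Leg 5: track=315.4°, groundspeed=103.2 kt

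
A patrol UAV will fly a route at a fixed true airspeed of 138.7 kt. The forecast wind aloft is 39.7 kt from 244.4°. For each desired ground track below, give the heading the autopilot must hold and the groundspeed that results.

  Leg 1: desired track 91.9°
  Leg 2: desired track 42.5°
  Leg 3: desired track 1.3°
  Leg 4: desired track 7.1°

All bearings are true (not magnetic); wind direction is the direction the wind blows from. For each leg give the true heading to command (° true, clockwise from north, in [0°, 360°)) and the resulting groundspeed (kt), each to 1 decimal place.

Leg 1: heading=99.5°, groundspeed=172.7 kt
Leg 2: heading=36.4°, groundspeed=174.7 kt
Leg 3: heading=346.5°, groundspeed=152.1 kt
Leg 4: heading=353.2°, groundspeed=156.1 kt

Leg 1: desired track 91.9°; wind correction +7.6° → command heading 99.5°, groundspeed 172.7 kt
Leg 2: desired track 42.5°; wind correction -6.1° → command heading 36.4°, groundspeed 174.7 kt
Leg 3: desired track 1.3°; wind correction -14.8° → command heading 346.5°, groundspeed 152.1 kt
Leg 4: desired track 7.1°; wind correction -13.9° → command heading 353.2°, groundspeed 156.1 kt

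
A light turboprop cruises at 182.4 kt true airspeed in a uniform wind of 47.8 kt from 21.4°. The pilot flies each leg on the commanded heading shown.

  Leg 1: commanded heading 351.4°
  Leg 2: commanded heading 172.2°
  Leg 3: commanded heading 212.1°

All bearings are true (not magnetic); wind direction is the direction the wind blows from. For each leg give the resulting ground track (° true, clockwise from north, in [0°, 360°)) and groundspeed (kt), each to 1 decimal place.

Leg 1: track=341.8°, groundspeed=143.0 kt
Leg 2: track=178.1°, groundspeed=225.3 kt
Leg 3: track=209.9°, groundspeed=229.5 kt

Leg 1: heading 351.4°; drift -9.6° → track 341.8°, groundspeed 143.0 kt
Leg 2: heading 172.2°; drift +5.9° → track 178.1°, groundspeed 225.3 kt
Leg 3: heading 212.1°; drift -2.2° → track 209.9°, groundspeed 229.5 kt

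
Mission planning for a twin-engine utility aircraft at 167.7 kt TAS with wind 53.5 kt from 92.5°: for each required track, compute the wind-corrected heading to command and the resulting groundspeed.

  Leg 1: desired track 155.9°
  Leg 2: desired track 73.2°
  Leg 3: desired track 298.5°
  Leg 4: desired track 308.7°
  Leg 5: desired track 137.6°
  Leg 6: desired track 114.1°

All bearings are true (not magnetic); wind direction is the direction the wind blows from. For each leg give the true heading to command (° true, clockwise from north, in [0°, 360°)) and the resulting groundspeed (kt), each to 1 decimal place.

Leg 1: heading=139.3°, groundspeed=136.8 kt
Leg 2: heading=79.3°, groundspeed=116.3 kt
Leg 3: heading=306.5°, groundspeed=214.1 kt
Leg 4: heading=319.6°, groundspeed=207.9 kt
Leg 5: heading=124.5°, groundspeed=125.6 kt
Leg 6: heading=107.4°, groundspeed=116.8 kt

Leg 1: desired track 155.9°; wind correction -16.6° → command heading 139.3°, groundspeed 136.8 kt
Leg 2: desired track 73.2°; wind correction +6.1° → command heading 79.3°, groundspeed 116.3 kt
Leg 3: desired track 298.5°; wind correction +8.0° → command heading 306.5°, groundspeed 214.1 kt
Leg 4: desired track 308.7°; wind correction +10.9° → command heading 319.6°, groundspeed 207.9 kt
Leg 5: desired track 137.6°; wind correction -13.1° → command heading 124.5°, groundspeed 125.6 kt
Leg 6: desired track 114.1°; wind correction -6.7° → command heading 107.4°, groundspeed 116.8 kt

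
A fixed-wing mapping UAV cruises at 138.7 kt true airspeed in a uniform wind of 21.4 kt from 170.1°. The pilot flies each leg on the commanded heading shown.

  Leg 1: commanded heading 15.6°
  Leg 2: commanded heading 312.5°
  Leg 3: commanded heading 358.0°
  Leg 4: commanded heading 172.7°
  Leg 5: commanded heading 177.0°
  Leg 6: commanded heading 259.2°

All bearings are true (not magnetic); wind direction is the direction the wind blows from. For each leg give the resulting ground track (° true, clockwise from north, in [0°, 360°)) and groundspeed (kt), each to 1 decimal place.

Leg 1: track=12.3°, groundspeed=158.3 kt
Leg 2: track=317.3°, groundspeed=156.2 kt
Leg 3: track=356.9°, groundspeed=159.9 kt
Leg 4: track=173.2°, groundspeed=117.3 kt
Leg 5: track=178.3°, groundspeed=117.5 kt
Leg 6: track=268.0°, groundspeed=140.0 kt

Leg 1: heading 15.6°; drift -3.3° → track 12.3°, groundspeed 158.3 kt
Leg 2: heading 312.5°; drift +4.8° → track 317.3°, groundspeed 156.2 kt
Leg 3: heading 358.0°; drift -1.1° → track 356.9°, groundspeed 159.9 kt
Leg 4: heading 172.7°; drift +0.5° → track 173.2°, groundspeed 117.3 kt
Leg 5: heading 177.0°; drift +1.3° → track 178.3°, groundspeed 117.5 kt
Leg 6: heading 259.2°; drift +8.8° → track 268.0°, groundspeed 140.0 kt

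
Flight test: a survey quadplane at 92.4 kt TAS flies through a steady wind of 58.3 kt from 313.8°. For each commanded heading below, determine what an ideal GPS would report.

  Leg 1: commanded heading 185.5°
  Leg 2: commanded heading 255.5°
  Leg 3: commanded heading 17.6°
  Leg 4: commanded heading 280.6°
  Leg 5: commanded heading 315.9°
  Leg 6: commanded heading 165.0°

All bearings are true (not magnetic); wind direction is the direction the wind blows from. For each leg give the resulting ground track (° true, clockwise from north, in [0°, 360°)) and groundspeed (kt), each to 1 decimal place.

Leg 1: track=165.9°, groundspeed=136.4 kt
Leg 2: track=216.7°, groundspeed=79.2 kt
Leg 3: track=55.7°, groundspeed=84.7 kt
Leg 4: track=244.4°, groundspeed=54.1 kt
Leg 5: track=319.5°, groundspeed=34.2 kt
Leg 6: track=153.0°, groundspeed=145.4 kt

Leg 1: heading 185.5°; drift -19.6° → track 165.9°, groundspeed 136.4 kt
Leg 2: heading 255.5°; drift -38.8° → track 216.7°, groundspeed 79.2 kt
Leg 3: heading 17.6°; drift +38.1° → track 55.7°, groundspeed 84.7 kt
Leg 4: heading 280.6°; drift -36.2° → track 244.4°, groundspeed 54.1 kt
Leg 5: heading 315.9°; drift +3.6° → track 319.5°, groundspeed 34.2 kt
Leg 6: heading 165.0°; drift -12.0° → track 153.0°, groundspeed 145.4 kt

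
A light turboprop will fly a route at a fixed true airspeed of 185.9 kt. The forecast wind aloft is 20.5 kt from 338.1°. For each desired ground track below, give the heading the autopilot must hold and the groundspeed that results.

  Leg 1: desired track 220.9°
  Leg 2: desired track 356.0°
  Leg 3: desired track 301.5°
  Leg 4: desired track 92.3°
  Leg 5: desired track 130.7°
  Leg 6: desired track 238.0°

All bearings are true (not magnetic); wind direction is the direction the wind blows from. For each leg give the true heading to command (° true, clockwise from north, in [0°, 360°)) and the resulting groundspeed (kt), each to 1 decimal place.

Leg 1: heading=226.5°, groundspeed=194.4 kt
Leg 2: heading=354.1°, groundspeed=166.3 kt
Leg 3: heading=305.3°, groundspeed=169.0 kt
Leg 4: heading=86.5°, groundspeed=193.4 kt
Leg 5: heading=127.8°, groundspeed=203.9 kt
Leg 6: heading=244.2°, groundspeed=188.4 kt

Leg 1: desired track 220.9°; wind correction +5.6° → command heading 226.5°, groundspeed 194.4 kt
Leg 2: desired track 356.0°; wind correction -1.9° → command heading 354.1°, groundspeed 166.3 kt
Leg 3: desired track 301.5°; wind correction +3.8° → command heading 305.3°, groundspeed 169.0 kt
Leg 4: desired track 92.3°; wind correction -5.8° → command heading 86.5°, groundspeed 193.4 kt
Leg 5: desired track 130.7°; wind correction -2.9° → command heading 127.8°, groundspeed 203.9 kt
Leg 6: desired track 238.0°; wind correction +6.2° → command heading 244.2°, groundspeed 188.4 kt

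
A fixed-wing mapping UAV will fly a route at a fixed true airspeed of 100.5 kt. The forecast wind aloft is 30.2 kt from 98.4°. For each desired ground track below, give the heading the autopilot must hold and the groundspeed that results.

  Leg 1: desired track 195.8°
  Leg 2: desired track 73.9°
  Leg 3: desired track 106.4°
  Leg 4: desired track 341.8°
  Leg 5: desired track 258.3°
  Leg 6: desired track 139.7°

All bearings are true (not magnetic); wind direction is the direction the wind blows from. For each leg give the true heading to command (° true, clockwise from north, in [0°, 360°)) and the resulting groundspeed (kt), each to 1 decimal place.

Leg 1: desired track 195.8°; wind correction -17.3° → command heading 178.5°, groundspeed 99.8 kt
Leg 2: desired track 73.9°; wind correction +7.2° → command heading 81.1°, groundspeed 72.2 kt
Leg 3: desired track 106.4°; wind correction -2.4° → command heading 104.0°, groundspeed 70.5 kt
Leg 4: desired track 341.8°; wind correction +15.6° → command heading 357.4°, groundspeed 110.3 kt
Leg 5: desired track 258.3°; wind correction -5.9° → command heading 252.4°, groundspeed 128.3 kt
Leg 6: desired track 139.7°; wind correction -11.4° → command heading 128.3°, groundspeed 75.8 kt

Leg 1: heading=178.5°, groundspeed=99.8 kt
Leg 2: heading=81.1°, groundspeed=72.2 kt
Leg 3: heading=104.0°, groundspeed=70.5 kt
Leg 4: heading=357.4°, groundspeed=110.3 kt
Leg 5: heading=252.4°, groundspeed=128.3 kt
Leg 6: heading=128.3°, groundspeed=75.8 kt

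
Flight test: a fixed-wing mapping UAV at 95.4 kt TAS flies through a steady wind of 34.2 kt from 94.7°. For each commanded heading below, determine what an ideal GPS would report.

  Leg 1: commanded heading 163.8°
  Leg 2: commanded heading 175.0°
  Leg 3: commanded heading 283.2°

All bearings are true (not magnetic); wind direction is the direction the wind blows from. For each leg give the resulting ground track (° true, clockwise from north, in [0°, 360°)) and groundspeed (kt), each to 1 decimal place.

Leg 1: heading 163.8°; drift +21.0° → track 184.8°, groundspeed 89.1 kt
Leg 2: heading 175.0°; drift +20.6° → track 195.6°, groundspeed 95.8 kt
Leg 3: heading 283.2°; drift -2.2° → track 281.0°, groundspeed 129.3 kt

Leg 1: track=184.8°, groundspeed=89.1 kt
Leg 2: track=195.6°, groundspeed=95.8 kt
Leg 3: track=281.0°, groundspeed=129.3 kt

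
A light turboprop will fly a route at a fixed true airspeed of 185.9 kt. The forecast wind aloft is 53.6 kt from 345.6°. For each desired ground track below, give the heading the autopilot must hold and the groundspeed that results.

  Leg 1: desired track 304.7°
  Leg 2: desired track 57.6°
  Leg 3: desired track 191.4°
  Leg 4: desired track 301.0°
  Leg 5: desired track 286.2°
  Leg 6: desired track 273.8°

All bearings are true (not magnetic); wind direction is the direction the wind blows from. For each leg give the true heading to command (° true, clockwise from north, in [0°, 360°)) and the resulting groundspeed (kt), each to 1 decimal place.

Leg 1: heading=315.6°, groundspeed=142.0 kt
Leg 2: heading=41.7°, groundspeed=162.2 kt
Leg 3: heading=198.6°, groundspeed=232.7 kt
Leg 4: heading=312.7°, groundspeed=143.9 kt
Leg 5: heading=300.6°, groundspeed=152.8 kt
Leg 6: heading=289.7°, groundspeed=162.0 kt

Leg 1: desired track 304.7°; wind correction +10.9° → command heading 315.6°, groundspeed 142.0 kt
Leg 2: desired track 57.6°; wind correction -15.9° → command heading 41.7°, groundspeed 162.2 kt
Leg 3: desired track 191.4°; wind correction +7.2° → command heading 198.6°, groundspeed 232.7 kt
Leg 4: desired track 301.0°; wind correction +11.7° → command heading 312.7°, groundspeed 143.9 kt
Leg 5: desired track 286.2°; wind correction +14.4° → command heading 300.6°, groundspeed 152.8 kt
Leg 6: desired track 273.8°; wind correction +15.9° → command heading 289.7°, groundspeed 162.0 kt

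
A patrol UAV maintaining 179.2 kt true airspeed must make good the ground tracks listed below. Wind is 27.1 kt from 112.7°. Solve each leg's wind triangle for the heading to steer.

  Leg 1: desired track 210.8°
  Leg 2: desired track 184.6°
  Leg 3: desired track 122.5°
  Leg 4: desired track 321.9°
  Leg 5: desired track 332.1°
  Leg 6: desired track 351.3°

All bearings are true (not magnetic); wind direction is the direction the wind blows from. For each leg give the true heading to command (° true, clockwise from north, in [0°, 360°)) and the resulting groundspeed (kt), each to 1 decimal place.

Leg 1: desired track 210.8°; wind correction -8.6° → command heading 202.2°, groundspeed 181.0 kt
Leg 2: desired track 184.6°; wind correction -8.3° → command heading 176.3°, groundspeed 168.9 kt
Leg 3: desired track 122.5°; wind correction -1.5° → command heading 121.0°, groundspeed 152.4 kt
Leg 4: desired track 321.9°; wind correction +4.2° → command heading 326.1°, groundspeed 202.4 kt
Leg 5: desired track 332.1°; wind correction +5.5° → command heading 337.6°, groundspeed 199.3 kt
Leg 6: desired track 351.3°; wind correction +7.4° → command heading 358.7°, groundspeed 191.8 kt

Leg 1: heading=202.2°, groundspeed=181.0 kt
Leg 2: heading=176.3°, groundspeed=168.9 kt
Leg 3: heading=121.0°, groundspeed=152.4 kt
Leg 4: heading=326.1°, groundspeed=202.4 kt
Leg 5: heading=337.6°, groundspeed=199.3 kt
Leg 6: heading=358.7°, groundspeed=191.8 kt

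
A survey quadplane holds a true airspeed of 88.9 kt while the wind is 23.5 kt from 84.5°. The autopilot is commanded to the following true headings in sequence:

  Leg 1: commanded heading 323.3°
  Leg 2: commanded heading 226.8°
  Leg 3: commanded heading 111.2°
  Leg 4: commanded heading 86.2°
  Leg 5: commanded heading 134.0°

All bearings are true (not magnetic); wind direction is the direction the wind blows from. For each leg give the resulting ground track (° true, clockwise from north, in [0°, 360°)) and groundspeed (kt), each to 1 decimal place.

Leg 1: heading 323.3°; drift -11.2° → track 312.1°, groundspeed 103.1 kt
Leg 2: heading 226.8°; drift +7.6° → track 234.4°, groundspeed 108.5 kt
Leg 3: heading 111.2°; drift +8.8° → track 120.0°, groundspeed 68.7 kt
Leg 4: heading 86.2°; drift +0.6° → track 86.8°, groundspeed 65.4 kt
Leg 5: heading 134.0°; drift +13.6° → track 147.6°, groundspeed 75.8 kt

Leg 1: track=312.1°, groundspeed=103.1 kt
Leg 2: track=234.4°, groundspeed=108.5 kt
Leg 3: track=120.0°, groundspeed=68.7 kt
Leg 4: track=86.8°, groundspeed=65.4 kt
Leg 5: track=147.6°, groundspeed=75.8 kt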